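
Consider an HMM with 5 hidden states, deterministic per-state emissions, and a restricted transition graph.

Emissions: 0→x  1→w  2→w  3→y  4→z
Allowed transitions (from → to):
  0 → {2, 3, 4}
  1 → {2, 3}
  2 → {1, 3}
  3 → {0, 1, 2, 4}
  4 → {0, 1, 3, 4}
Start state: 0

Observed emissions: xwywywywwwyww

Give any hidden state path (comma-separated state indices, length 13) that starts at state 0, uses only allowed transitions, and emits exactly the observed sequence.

  pos 0: x in {0}, choose 0; start
  pos 1: w in {1,2}, choose 2; 0->2 ok
  pos 2: y in {3}, choose 3; 2->3 ok
  pos 3: w in {1,2}, choose 2; 3->2 ok
  pos 4: y in {3}, choose 3; 2->3 ok
  pos 5: w in {1,2}, choose 1; 3->1 ok
  pos 6: y in {3}, choose 3; 1->3 ok
  pos 7: w in {1,2}, choose 2; 3->2 ok
  pos 8: w in {1,2}, choose 1; 2->1 ok
  pos 9: w in {1,2}, choose 2; 1->2 ok
  pos 10: y in {3}, choose 3; 2->3 ok
  pos 11: w in {1,2}, choose 1; 3->1 ok
  pos 12: w in {1,2}, choose 2; 1->2 ok

0,2,3,2,3,1,3,2,1,2,3,1,2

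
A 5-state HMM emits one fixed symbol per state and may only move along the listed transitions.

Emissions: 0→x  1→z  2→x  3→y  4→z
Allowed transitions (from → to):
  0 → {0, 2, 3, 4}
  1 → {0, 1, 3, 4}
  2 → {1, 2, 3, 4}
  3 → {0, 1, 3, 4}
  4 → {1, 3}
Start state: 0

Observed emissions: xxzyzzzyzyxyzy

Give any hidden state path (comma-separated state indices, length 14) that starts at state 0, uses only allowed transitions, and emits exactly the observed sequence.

  [0] x  {0,2}  => 0  start
  [1] x  {0,2}  => 0  0->0 ok
  [2] z  {1,4}  => 4  0->4 ok
  [3] y  {3}  => 3  4->3 ok
  [4] z  {1,4}  => 4  3->4 ok
  [5] z  {1,4}  => 1  4->1 ok
  [6] z  {1,4}  => 4  1->4 ok
  [7] y  {3}  => 3  4->3 ok
  [8] z  {1,4}  => 4  3->4 ok
  [9] y  {3}  => 3  4->3 ok
  [10] x  {0,2}  => 0  3->0 ok
  [11] y  {3}  => 3  0->3 ok
  [12] z  {1,4}  => 4  3->4 ok
  [13] y  {3}  => 3  4->3 ok

0,0,4,3,4,1,4,3,4,3,0,3,4,3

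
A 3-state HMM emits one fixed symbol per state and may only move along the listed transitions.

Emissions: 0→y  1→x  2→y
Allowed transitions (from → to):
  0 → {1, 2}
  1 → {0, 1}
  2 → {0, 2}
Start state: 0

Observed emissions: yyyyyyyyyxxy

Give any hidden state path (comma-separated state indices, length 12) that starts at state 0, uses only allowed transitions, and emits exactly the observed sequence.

  t0 'y' -> {0,2}, take 0 (start)
  t1 'y' -> {0,2}, take 2 (0->2 ok)
  t2 'y' -> {0,2}, take 2 (2->2 ok)
  t3 'y' -> {0,2}, take 0 (2->0 ok)
  t4 'y' -> {0,2}, take 2 (0->2 ok)
  t5 'y' -> {0,2}, take 2 (2->2 ok)
  t6 'y' -> {0,2}, take 2 (2->2 ok)
  t7 'y' -> {0,2}, take 2 (2->2 ok)
  t8 'y' -> {0,2}, take 0 (2->0 ok)
  t9 'x' -> {1}, take 1 (0->1 ok)
  t10 'x' -> {1}, take 1 (1->1 ok)
  t11 'y' -> {0,2}, take 0 (1->0 ok)

0,2,2,0,2,2,2,2,0,1,1,0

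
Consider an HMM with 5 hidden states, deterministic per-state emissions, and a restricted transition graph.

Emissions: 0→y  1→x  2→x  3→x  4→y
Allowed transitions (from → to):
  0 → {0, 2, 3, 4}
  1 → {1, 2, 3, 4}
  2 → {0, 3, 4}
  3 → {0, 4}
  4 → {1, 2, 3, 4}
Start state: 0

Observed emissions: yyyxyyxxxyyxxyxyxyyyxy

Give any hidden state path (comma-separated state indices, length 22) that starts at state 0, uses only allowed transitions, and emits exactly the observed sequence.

  0: obs=y cand={0,4} pick 0 [start]
  1: obs=y cand={0,4} pick 4 [0->4 ok]
  2: obs=y cand={0,4} pick 4 [4->4 ok]
  3: obs=x cand={1,2,3} pick 3 [4->3 ok]
  4: obs=y cand={0,4} pick 0 [3->0 ok]
  5: obs=y cand={0,4} pick 4 [0->4 ok]
  6: obs=x cand={1,2,3} pick 1 [4->1 ok]
  7: obs=x cand={1,2,3} pick 2 [1->2 ok]
  8: obs=x cand={1,2,3} pick 3 [2->3 ok]
  9: obs=y cand={0,4} pick 0 [3->0 ok]
  10: obs=y cand={0,4} pick 4 [0->4 ok]
  11: obs=x cand={1,2,3} pick 1 [4->1 ok]
  12: obs=x cand={1,2,3} pick 1 [1->1 ok]
  13: obs=y cand={0,4} pick 4 [1->4 ok]
  14: obs=x cand={1,2,3} pick 3 [4->3 ok]
  15: obs=y cand={0,4} pick 4 [3->4 ok]
  16: obs=x cand={1,2,3} pick 2 [4->2 ok]
  17: obs=y cand={0,4} pick 4 [2->4 ok]
  18: obs=y cand={0,4} pick 4 [4->4 ok]
  19: obs=y cand={0,4} pick 4 [4->4 ok]
  20: obs=x cand={1,2,3} pick 3 [4->3 ok]
  21: obs=y cand={0,4} pick 4 [3->4 ok]

0,4,4,3,0,4,1,2,3,0,4,1,1,4,3,4,2,4,4,4,3,4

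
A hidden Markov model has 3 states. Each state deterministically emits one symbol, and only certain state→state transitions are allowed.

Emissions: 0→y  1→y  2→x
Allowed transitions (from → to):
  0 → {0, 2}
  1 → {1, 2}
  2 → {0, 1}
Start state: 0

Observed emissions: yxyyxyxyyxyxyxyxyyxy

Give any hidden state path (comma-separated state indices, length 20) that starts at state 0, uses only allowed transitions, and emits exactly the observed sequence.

0,2,1,1,2,0,2,1,1,2,1,2,1,2,0,2,0,0,2,0

  pos 0: y in {0,1}, choose 0; start
  pos 1: x in {2}, choose 2; 0->2 ok
  pos 2: y in {0,1}, choose 1; 2->1 ok
  pos 3: y in {0,1}, choose 1; 1->1 ok
  pos 4: x in {2}, choose 2; 1->2 ok
  pos 5: y in {0,1}, choose 0; 2->0 ok
  pos 6: x in {2}, choose 2; 0->2 ok
  pos 7: y in {0,1}, choose 1; 2->1 ok
  pos 8: y in {0,1}, choose 1; 1->1 ok
  pos 9: x in {2}, choose 2; 1->2 ok
  pos 10: y in {0,1}, choose 1; 2->1 ok
  pos 11: x in {2}, choose 2; 1->2 ok
  pos 12: y in {0,1}, choose 1; 2->1 ok
  pos 13: x in {2}, choose 2; 1->2 ok
  pos 14: y in {0,1}, choose 0; 2->0 ok
  pos 15: x in {2}, choose 2; 0->2 ok
  pos 16: y in {0,1}, choose 0; 2->0 ok
  pos 17: y in {0,1}, choose 0; 0->0 ok
  pos 18: x in {2}, choose 2; 0->2 ok
  pos 19: y in {0,1}, choose 0; 2->0 ok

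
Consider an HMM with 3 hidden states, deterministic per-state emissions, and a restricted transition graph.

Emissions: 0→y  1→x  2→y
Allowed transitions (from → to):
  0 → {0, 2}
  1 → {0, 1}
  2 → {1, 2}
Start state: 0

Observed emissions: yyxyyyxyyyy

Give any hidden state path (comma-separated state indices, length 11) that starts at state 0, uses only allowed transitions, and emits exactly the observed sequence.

  pos 0: y in {0,2}, choose 0; start
  pos 1: y in {0,2}, choose 2; 0->2 ok
  pos 2: x in {1}, choose 1; 2->1 ok
  pos 3: y in {0,2}, choose 0; 1->0 ok
  pos 4: y in {0,2}, choose 2; 0->2 ok
  pos 5: y in {0,2}, choose 2; 2->2 ok
  pos 6: x in {1}, choose 1; 2->1 ok
  pos 7: y in {0,2}, choose 0; 1->0 ok
  pos 8: y in {0,2}, choose 0; 0->0 ok
  pos 9: y in {0,2}, choose 2; 0->2 ok
  pos 10: y in {0,2}, choose 2; 2->2 ok

0,2,1,0,2,2,1,0,0,2,2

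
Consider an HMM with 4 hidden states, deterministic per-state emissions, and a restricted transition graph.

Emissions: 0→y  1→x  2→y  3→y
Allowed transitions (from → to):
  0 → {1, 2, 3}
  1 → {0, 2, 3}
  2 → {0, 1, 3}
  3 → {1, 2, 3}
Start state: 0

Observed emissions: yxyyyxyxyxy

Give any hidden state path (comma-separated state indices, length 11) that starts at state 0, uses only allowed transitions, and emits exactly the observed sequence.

  t0 'y' -> {0,2,3}, take 0 (start)
  t1 'x' -> {1}, take 1 (0->1 ok)
  t2 'y' -> {0,2,3}, take 2 (1->2 ok)
  t3 'y' -> {0,2,3}, take 0 (2->0 ok)
  t4 'y' -> {0,2,3}, take 3 (0->3 ok)
  t5 'x' -> {1}, take 1 (3->1 ok)
  t6 'y' -> {0,2,3}, take 0 (1->0 ok)
  t7 'x' -> {1}, take 1 (0->1 ok)
  t8 'y' -> {0,2,3}, take 0 (1->0 ok)
  t9 'x' -> {1}, take 1 (0->1 ok)
  t10 'y' -> {0,2,3}, take 2 (1->2 ok)

0,1,2,0,3,1,0,1,0,1,2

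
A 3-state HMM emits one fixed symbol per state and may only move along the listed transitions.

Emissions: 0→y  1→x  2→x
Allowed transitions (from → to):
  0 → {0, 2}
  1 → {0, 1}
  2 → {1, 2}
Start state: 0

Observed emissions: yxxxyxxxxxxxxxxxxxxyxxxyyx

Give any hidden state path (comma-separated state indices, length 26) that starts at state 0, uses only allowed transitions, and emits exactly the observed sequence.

0,2,1,1,0,2,2,2,2,2,2,1,1,1,1,1,1,1,1,0,2,2,1,0,0,2

  pos 0: y in {0}, choose 0; start
  pos 1: x in {1,2}, choose 2; 0->2 ok
  pos 2: x in {1,2}, choose 1; 2->1 ok
  pos 3: x in {1,2}, choose 1; 1->1 ok
  pos 4: y in {0}, choose 0; 1->0 ok
  pos 5: x in {1,2}, choose 2; 0->2 ok
  pos 6: x in {1,2}, choose 2; 2->2 ok
  pos 7: x in {1,2}, choose 2; 2->2 ok
  pos 8: x in {1,2}, choose 2; 2->2 ok
  pos 9: x in {1,2}, choose 2; 2->2 ok
  pos 10: x in {1,2}, choose 2; 2->2 ok
  pos 11: x in {1,2}, choose 1; 2->1 ok
  pos 12: x in {1,2}, choose 1; 1->1 ok
  pos 13: x in {1,2}, choose 1; 1->1 ok
  pos 14: x in {1,2}, choose 1; 1->1 ok
  pos 15: x in {1,2}, choose 1; 1->1 ok
  pos 16: x in {1,2}, choose 1; 1->1 ok
  pos 17: x in {1,2}, choose 1; 1->1 ok
  pos 18: x in {1,2}, choose 1; 1->1 ok
  pos 19: y in {0}, choose 0; 1->0 ok
  pos 20: x in {1,2}, choose 2; 0->2 ok
  pos 21: x in {1,2}, choose 2; 2->2 ok
  pos 22: x in {1,2}, choose 1; 2->1 ok
  pos 23: y in {0}, choose 0; 1->0 ok
  pos 24: y in {0}, choose 0; 0->0 ok
  pos 25: x in {1,2}, choose 2; 0->2 ok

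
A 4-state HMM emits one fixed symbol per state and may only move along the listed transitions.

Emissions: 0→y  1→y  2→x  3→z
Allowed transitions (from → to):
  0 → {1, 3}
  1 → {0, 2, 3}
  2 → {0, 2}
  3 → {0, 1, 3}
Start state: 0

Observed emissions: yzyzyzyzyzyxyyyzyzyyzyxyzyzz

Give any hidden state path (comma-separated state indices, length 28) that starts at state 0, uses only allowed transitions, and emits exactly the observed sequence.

  t0 'y' -> {0,1}, take 0 (start)
  t1 'z' -> {3}, take 3 (0->3 ok)
  t2 'y' -> {0,1}, take 1 (3->1 ok)
  t3 'z' -> {3}, take 3 (1->3 ok)
  t4 'y' -> {0,1}, take 1 (3->1 ok)
  t5 'z' -> {3}, take 3 (1->3 ok)
  t6 'y' -> {0,1}, take 0 (3->0 ok)
  t7 'z' -> {3}, take 3 (0->3 ok)
  t8 'y' -> {0,1}, take 0 (3->0 ok)
  t9 'z' -> {3}, take 3 (0->3 ok)
  t10 'y' -> {0,1}, take 1 (3->1 ok)
  t11 'x' -> {2}, take 2 (1->2 ok)
  t12 'y' -> {0,1}, take 0 (2->0 ok)
  t13 'y' -> {0,1}, take 1 (0->1 ok)
  t14 'y' -> {0,1}, take 0 (1->0 ok)
  t15 'z' -> {3}, take 3 (0->3 ok)
  t16 'y' -> {0,1}, take 0 (3->0 ok)
  t17 'z' -> {3}, take 3 (0->3 ok)
  t18 'y' -> {0,1}, take 0 (3->0 ok)
  t19 'y' -> {0,1}, take 1 (0->1 ok)
  t20 'z' -> {3}, take 3 (1->3 ok)
  t21 'y' -> {0,1}, take 1 (3->1 ok)
  t22 'x' -> {2}, take 2 (1->2 ok)
  t23 'y' -> {0,1}, take 0 (2->0 ok)
  t24 'z' -> {3}, take 3 (0->3 ok)
  t25 'y' -> {0,1}, take 1 (3->1 ok)
  t26 'z' -> {3}, take 3 (1->3 ok)
  t27 'z' -> {3}, take 3 (3->3 ok)

0,3,1,3,1,3,0,3,0,3,1,2,0,1,0,3,0,3,0,1,3,1,2,0,3,1,3,3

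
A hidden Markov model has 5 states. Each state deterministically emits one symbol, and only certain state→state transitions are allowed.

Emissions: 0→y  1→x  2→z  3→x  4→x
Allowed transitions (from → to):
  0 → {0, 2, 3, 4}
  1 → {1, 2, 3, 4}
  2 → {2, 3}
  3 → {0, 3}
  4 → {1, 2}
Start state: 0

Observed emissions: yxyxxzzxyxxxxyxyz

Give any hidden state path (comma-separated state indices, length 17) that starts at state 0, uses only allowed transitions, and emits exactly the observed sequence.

  pos 0: y in {0}, choose 0; start
  pos 1: x in {1,3,4}, choose 3; 0->3 ok
  pos 2: y in {0}, choose 0; 3->0 ok
  pos 3: x in {1,3,4}, choose 4; 0->4 ok
  pos 4: x in {1,3,4}, choose 1; 4->1 ok
  pos 5: z in {2}, choose 2; 1->2 ok
  pos 6: z in {2}, choose 2; 2->2 ok
  pos 7: x in {1,3,4}, choose 3; 2->3 ok
  pos 8: y in {0}, choose 0; 3->0 ok
  pos 9: x in {1,3,4}, choose 4; 0->4 ok
  pos 10: x in {1,3,4}, choose 1; 4->1 ok
  pos 11: x in {1,3,4}, choose 3; 1->3 ok
  pos 12: x in {1,3,4}, choose 3; 3->3 ok
  pos 13: y in {0}, choose 0; 3->0 ok
  pos 14: x in {1,3,4}, choose 3; 0->3 ok
  pos 15: y in {0}, choose 0; 3->0 ok
  pos 16: z in {2}, choose 2; 0->2 ok

0,3,0,4,1,2,2,3,0,4,1,3,3,0,3,0,2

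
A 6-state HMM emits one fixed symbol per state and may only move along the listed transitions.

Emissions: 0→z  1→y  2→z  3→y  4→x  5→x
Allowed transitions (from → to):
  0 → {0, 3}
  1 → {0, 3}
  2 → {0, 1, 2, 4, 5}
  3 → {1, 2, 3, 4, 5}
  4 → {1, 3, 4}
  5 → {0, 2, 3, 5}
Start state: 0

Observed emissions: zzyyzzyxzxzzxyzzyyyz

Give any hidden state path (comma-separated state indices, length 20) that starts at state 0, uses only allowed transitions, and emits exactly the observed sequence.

0,0,3,1,0,0,3,5,2,5,2,2,4,1,0,0,3,1,3,2

  pos 0: z in {0,2}, choose 0; start
  pos 1: z in {0,2}, choose 0; 0->0 ok
  pos 2: y in {1,3}, choose 3; 0->3 ok
  pos 3: y in {1,3}, choose 1; 3->1 ok
  pos 4: z in {0,2}, choose 0; 1->0 ok
  pos 5: z in {0,2}, choose 0; 0->0 ok
  pos 6: y in {1,3}, choose 3; 0->3 ok
  pos 7: x in {4,5}, choose 5; 3->5 ok
  pos 8: z in {0,2}, choose 2; 5->2 ok
  pos 9: x in {4,5}, choose 5; 2->5 ok
  pos 10: z in {0,2}, choose 2; 5->2 ok
  pos 11: z in {0,2}, choose 2; 2->2 ok
  pos 12: x in {4,5}, choose 4; 2->4 ok
  pos 13: y in {1,3}, choose 1; 4->1 ok
  pos 14: z in {0,2}, choose 0; 1->0 ok
  pos 15: z in {0,2}, choose 0; 0->0 ok
  pos 16: y in {1,3}, choose 3; 0->3 ok
  pos 17: y in {1,3}, choose 1; 3->1 ok
  pos 18: y in {1,3}, choose 3; 1->3 ok
  pos 19: z in {0,2}, choose 2; 3->2 ok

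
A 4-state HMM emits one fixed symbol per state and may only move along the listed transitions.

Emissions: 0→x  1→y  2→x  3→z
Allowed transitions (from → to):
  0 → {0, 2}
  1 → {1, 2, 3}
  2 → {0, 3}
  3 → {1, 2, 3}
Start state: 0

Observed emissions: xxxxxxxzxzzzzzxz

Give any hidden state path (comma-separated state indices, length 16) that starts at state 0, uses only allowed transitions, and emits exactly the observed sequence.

0,0,0,2,0,0,2,3,2,3,3,3,3,3,2,3

  t0 'x' -> {0,2}, take 0 (start)
  t1 'x' -> {0,2}, take 0 (0->0 ok)
  t2 'x' -> {0,2}, take 0 (0->0 ok)
  t3 'x' -> {0,2}, take 2 (0->2 ok)
  t4 'x' -> {0,2}, take 0 (2->0 ok)
  t5 'x' -> {0,2}, take 0 (0->0 ok)
  t6 'x' -> {0,2}, take 2 (0->2 ok)
  t7 'z' -> {3}, take 3 (2->3 ok)
  t8 'x' -> {0,2}, take 2 (3->2 ok)
  t9 'z' -> {3}, take 3 (2->3 ok)
  t10 'z' -> {3}, take 3 (3->3 ok)
  t11 'z' -> {3}, take 3 (3->3 ok)
  t12 'z' -> {3}, take 3 (3->3 ok)
  t13 'z' -> {3}, take 3 (3->3 ok)
  t14 'x' -> {0,2}, take 2 (3->2 ok)
  t15 'z' -> {3}, take 3 (2->3 ok)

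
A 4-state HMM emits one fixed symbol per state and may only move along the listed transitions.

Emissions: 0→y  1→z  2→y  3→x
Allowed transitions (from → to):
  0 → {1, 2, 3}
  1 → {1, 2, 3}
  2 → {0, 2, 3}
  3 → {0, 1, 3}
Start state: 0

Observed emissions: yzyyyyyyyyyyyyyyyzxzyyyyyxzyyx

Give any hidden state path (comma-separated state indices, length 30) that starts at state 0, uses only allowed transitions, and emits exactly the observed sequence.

  0: obs=y cand={0,2} pick 0 [start]
  1: obs=z cand={1} pick 1 [0->1 ok]
  2: obs=y cand={0,2} pick 2 [1->2 ok]
  3: obs=y cand={0,2} pick 0 [2->0 ok]
  4: obs=y cand={0,2} pick 2 [0->2 ok]
  5: obs=y cand={0,2} pick 2 [2->2 ok]
  6: obs=y cand={0,2} pick 2 [2->2 ok]
  7: obs=y cand={0,2} pick 0 [2->0 ok]
  8: obs=y cand={0,2} pick 2 [0->2 ok]
  9: obs=y cand={0,2} pick 0 [2->0 ok]
  10: obs=y cand={0,2} pick 2 [0->2 ok]
  11: obs=y cand={0,2} pick 2 [2->2 ok]
  12: obs=y cand={0,2} pick 2 [2->2 ok]
  13: obs=y cand={0,2} pick 2 [2->2 ok]
  14: obs=y cand={0,2} pick 0 [2->0 ok]
  15: obs=y cand={0,2} pick 2 [0->2 ok]
  16: obs=y cand={0,2} pick 0 [2->0 ok]
  17: obs=z cand={1} pick 1 [0->1 ok]
  18: obs=x cand={3} pick 3 [1->3 ok]
  19: obs=z cand={1} pick 1 [3->1 ok]
  20: obs=y cand={0,2} pick 2 [1->2 ok]
  21: obs=y cand={0,2} pick 0 [2->0 ok]
  22: obs=y cand={0,2} pick 2 [0->2 ok]
  23: obs=y cand={0,2} pick 2 [2->2 ok]
  24: obs=y cand={0,2} pick 0 [2->0 ok]
  25: obs=x cand={3} pick 3 [0->3 ok]
  26: obs=z cand={1} pick 1 [3->1 ok]
  27: obs=y cand={0,2} pick 2 [1->2 ok]
  28: obs=y cand={0,2} pick 2 [2->2 ok]
  29: obs=x cand={3} pick 3 [2->3 ok]

0,1,2,0,2,2,2,0,2,0,2,2,2,2,0,2,0,1,3,1,2,0,2,2,0,3,1,2,2,3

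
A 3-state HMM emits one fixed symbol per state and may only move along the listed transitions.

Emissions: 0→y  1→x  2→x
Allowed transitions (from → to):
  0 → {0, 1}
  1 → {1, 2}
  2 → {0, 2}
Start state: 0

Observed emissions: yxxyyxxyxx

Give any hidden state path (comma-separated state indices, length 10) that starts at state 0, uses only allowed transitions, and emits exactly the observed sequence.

  pos 0: y in {0}, choose 0; start
  pos 1: x in {1,2}, choose 1; 0->1 ok
  pos 2: x in {1,2}, choose 2; 1->2 ok
  pos 3: y in {0}, choose 0; 2->0 ok
  pos 4: y in {0}, choose 0; 0->0 ok
  pos 5: x in {1,2}, choose 1; 0->1 ok
  pos 6: x in {1,2}, choose 2; 1->2 ok
  pos 7: y in {0}, choose 0; 2->0 ok
  pos 8: x in {1,2}, choose 1; 0->1 ok
  pos 9: x in {1,2}, choose 2; 1->2 ok

0,1,2,0,0,1,2,0,1,2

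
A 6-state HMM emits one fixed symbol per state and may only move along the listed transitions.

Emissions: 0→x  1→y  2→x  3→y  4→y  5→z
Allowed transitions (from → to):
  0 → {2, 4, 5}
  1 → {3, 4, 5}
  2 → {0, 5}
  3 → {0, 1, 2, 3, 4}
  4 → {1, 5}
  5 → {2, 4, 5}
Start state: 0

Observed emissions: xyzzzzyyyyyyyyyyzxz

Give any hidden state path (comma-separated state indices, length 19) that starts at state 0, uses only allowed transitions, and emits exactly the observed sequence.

0,4,5,5,5,5,4,1,4,1,3,1,4,1,3,1,5,2,5

  t0 'x' -> {0,2}, take 0 (start)
  t1 'y' -> {1,3,4}, take 4 (0->4 ok)
  t2 'z' -> {5}, take 5 (4->5 ok)
  t3 'z' -> {5}, take 5 (5->5 ok)
  t4 'z' -> {5}, take 5 (5->5 ok)
  t5 'z' -> {5}, take 5 (5->5 ok)
  t6 'y' -> {1,3,4}, take 4 (5->4 ok)
  t7 'y' -> {1,3,4}, take 1 (4->1 ok)
  t8 'y' -> {1,3,4}, take 4 (1->4 ok)
  t9 'y' -> {1,3,4}, take 1 (4->1 ok)
  t10 'y' -> {1,3,4}, take 3 (1->3 ok)
  t11 'y' -> {1,3,4}, take 1 (3->1 ok)
  t12 'y' -> {1,3,4}, take 4 (1->4 ok)
  t13 'y' -> {1,3,4}, take 1 (4->1 ok)
  t14 'y' -> {1,3,4}, take 3 (1->3 ok)
  t15 'y' -> {1,3,4}, take 1 (3->1 ok)
  t16 'z' -> {5}, take 5 (1->5 ok)
  t17 'x' -> {0,2}, take 2 (5->2 ok)
  t18 'z' -> {5}, take 5 (2->5 ok)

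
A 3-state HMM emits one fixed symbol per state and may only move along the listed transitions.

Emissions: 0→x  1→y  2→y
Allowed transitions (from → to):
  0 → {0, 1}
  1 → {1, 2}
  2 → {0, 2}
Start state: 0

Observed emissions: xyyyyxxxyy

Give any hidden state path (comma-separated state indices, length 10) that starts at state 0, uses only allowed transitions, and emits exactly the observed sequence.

0,1,1,1,2,0,0,0,1,2

  t0 'x' -> {0}, take 0 (start)
  t1 'y' -> {1,2}, take 1 (0->1 ok)
  t2 'y' -> {1,2}, take 1 (1->1 ok)
  t3 'y' -> {1,2}, take 1 (1->1 ok)
  t4 'y' -> {1,2}, take 2 (1->2 ok)
  t5 'x' -> {0}, take 0 (2->0 ok)
  t6 'x' -> {0}, take 0 (0->0 ok)
  t7 'x' -> {0}, take 0 (0->0 ok)
  t8 'y' -> {1,2}, take 1 (0->1 ok)
  t9 'y' -> {1,2}, take 2 (1->2 ok)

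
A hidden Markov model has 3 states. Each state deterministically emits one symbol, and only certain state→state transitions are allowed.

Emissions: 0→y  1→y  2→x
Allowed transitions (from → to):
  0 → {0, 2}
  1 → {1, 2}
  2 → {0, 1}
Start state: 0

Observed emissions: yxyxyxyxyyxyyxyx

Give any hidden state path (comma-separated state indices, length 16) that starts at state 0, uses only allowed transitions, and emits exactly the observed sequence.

  t0 'y' -> {0,1}, take 0 (start)
  t1 'x' -> {2}, take 2 (0->2 ok)
  t2 'y' -> {0,1}, take 1 (2->1 ok)
  t3 'x' -> {2}, take 2 (1->2 ok)
  t4 'y' -> {0,1}, take 1 (2->1 ok)
  t5 'x' -> {2}, take 2 (1->2 ok)
  t6 'y' -> {0,1}, take 0 (2->0 ok)
  t7 'x' -> {2}, take 2 (0->2 ok)
  t8 'y' -> {0,1}, take 1 (2->1 ok)
  t9 'y' -> {0,1}, take 1 (1->1 ok)
  t10 'x' -> {2}, take 2 (1->2 ok)
  t11 'y' -> {0,1}, take 0 (2->0 ok)
  t12 'y' -> {0,1}, take 0 (0->0 ok)
  t13 'x' -> {2}, take 2 (0->2 ok)
  t14 'y' -> {0,1}, take 0 (2->0 ok)
  t15 'x' -> {2}, take 2 (0->2 ok)

0,2,1,2,1,2,0,2,1,1,2,0,0,2,0,2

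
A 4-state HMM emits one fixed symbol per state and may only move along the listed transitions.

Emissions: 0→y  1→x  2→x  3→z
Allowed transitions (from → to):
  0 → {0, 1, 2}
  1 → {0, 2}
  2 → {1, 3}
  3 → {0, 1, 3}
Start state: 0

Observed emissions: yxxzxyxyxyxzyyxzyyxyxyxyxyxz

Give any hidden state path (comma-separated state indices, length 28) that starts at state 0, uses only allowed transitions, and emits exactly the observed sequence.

0,1,2,3,1,0,1,0,1,0,2,3,0,0,2,3,0,0,1,0,1,0,1,0,1,0,2,3

  [0] y  {0}  => 0  start
  [1] x  {1,2}  => 1  0->1 ok
  [2] x  {1,2}  => 2  1->2 ok
  [3] z  {3}  => 3  2->3 ok
  [4] x  {1,2}  => 1  3->1 ok
  [5] y  {0}  => 0  1->0 ok
  [6] x  {1,2}  => 1  0->1 ok
  [7] y  {0}  => 0  1->0 ok
  [8] x  {1,2}  => 1  0->1 ok
  [9] y  {0}  => 0  1->0 ok
  [10] x  {1,2}  => 2  0->2 ok
  [11] z  {3}  => 3  2->3 ok
  [12] y  {0}  => 0  3->0 ok
  [13] y  {0}  => 0  0->0 ok
  [14] x  {1,2}  => 2  0->2 ok
  [15] z  {3}  => 3  2->3 ok
  [16] y  {0}  => 0  3->0 ok
  [17] y  {0}  => 0  0->0 ok
  [18] x  {1,2}  => 1  0->1 ok
  [19] y  {0}  => 0  1->0 ok
  [20] x  {1,2}  => 1  0->1 ok
  [21] y  {0}  => 0  1->0 ok
  [22] x  {1,2}  => 1  0->1 ok
  [23] y  {0}  => 0  1->0 ok
  [24] x  {1,2}  => 1  0->1 ok
  [25] y  {0}  => 0  1->0 ok
  [26] x  {1,2}  => 2  0->2 ok
  [27] z  {3}  => 3  2->3 ok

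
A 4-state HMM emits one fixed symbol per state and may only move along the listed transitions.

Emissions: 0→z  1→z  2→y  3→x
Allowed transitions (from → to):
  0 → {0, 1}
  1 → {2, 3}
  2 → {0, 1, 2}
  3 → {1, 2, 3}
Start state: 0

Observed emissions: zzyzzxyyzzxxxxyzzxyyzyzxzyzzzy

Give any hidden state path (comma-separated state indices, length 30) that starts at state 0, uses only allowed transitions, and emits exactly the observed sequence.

0,1,2,0,1,3,2,2,0,1,3,3,3,3,2,0,1,3,2,2,1,2,1,3,1,2,0,0,1,2

  t0 'z' -> {0,1}, take 0 (start)
  t1 'z' -> {0,1}, take 1 (0->1 ok)
  t2 'y' -> {2}, take 2 (1->2 ok)
  t3 'z' -> {0,1}, take 0 (2->0 ok)
  t4 'z' -> {0,1}, take 1 (0->1 ok)
  t5 'x' -> {3}, take 3 (1->3 ok)
  t6 'y' -> {2}, take 2 (3->2 ok)
  t7 'y' -> {2}, take 2 (2->2 ok)
  t8 'z' -> {0,1}, take 0 (2->0 ok)
  t9 'z' -> {0,1}, take 1 (0->1 ok)
  t10 'x' -> {3}, take 3 (1->3 ok)
  t11 'x' -> {3}, take 3 (3->3 ok)
  t12 'x' -> {3}, take 3 (3->3 ok)
  t13 'x' -> {3}, take 3 (3->3 ok)
  t14 'y' -> {2}, take 2 (3->2 ok)
  t15 'z' -> {0,1}, take 0 (2->0 ok)
  t16 'z' -> {0,1}, take 1 (0->1 ok)
  t17 'x' -> {3}, take 3 (1->3 ok)
  t18 'y' -> {2}, take 2 (3->2 ok)
  t19 'y' -> {2}, take 2 (2->2 ok)
  t20 'z' -> {0,1}, take 1 (2->1 ok)
  t21 'y' -> {2}, take 2 (1->2 ok)
  t22 'z' -> {0,1}, take 1 (2->1 ok)
  t23 'x' -> {3}, take 3 (1->3 ok)
  t24 'z' -> {0,1}, take 1 (3->1 ok)
  t25 'y' -> {2}, take 2 (1->2 ok)
  t26 'z' -> {0,1}, take 0 (2->0 ok)
  t27 'z' -> {0,1}, take 0 (0->0 ok)
  t28 'z' -> {0,1}, take 1 (0->1 ok)
  t29 'y' -> {2}, take 2 (1->2 ok)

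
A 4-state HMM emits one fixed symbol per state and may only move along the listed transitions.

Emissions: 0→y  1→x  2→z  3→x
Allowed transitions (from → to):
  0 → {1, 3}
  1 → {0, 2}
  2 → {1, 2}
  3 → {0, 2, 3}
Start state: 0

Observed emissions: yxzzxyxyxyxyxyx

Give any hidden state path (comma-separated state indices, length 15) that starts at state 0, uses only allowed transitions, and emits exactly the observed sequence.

0,3,2,2,1,0,1,0,3,0,3,0,3,0,1

  0: obs=y cand={0} pick 0 [start]
  1: obs=x cand={1,3} pick 3 [0->3 ok]
  2: obs=z cand={2} pick 2 [3->2 ok]
  3: obs=z cand={2} pick 2 [2->2 ok]
  4: obs=x cand={1,3} pick 1 [2->1 ok]
  5: obs=y cand={0} pick 0 [1->0 ok]
  6: obs=x cand={1,3} pick 1 [0->1 ok]
  7: obs=y cand={0} pick 0 [1->0 ok]
  8: obs=x cand={1,3} pick 3 [0->3 ok]
  9: obs=y cand={0} pick 0 [3->0 ok]
  10: obs=x cand={1,3} pick 3 [0->3 ok]
  11: obs=y cand={0} pick 0 [3->0 ok]
  12: obs=x cand={1,3} pick 3 [0->3 ok]
  13: obs=y cand={0} pick 0 [3->0 ok]
  14: obs=x cand={1,3} pick 1 [0->1 ok]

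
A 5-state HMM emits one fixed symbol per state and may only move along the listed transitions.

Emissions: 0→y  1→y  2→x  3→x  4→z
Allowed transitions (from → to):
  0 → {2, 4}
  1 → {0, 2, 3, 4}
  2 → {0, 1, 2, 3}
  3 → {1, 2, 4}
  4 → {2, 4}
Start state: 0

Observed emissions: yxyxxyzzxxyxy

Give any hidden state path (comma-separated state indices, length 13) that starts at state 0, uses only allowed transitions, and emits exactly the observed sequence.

0,2,1,2,2,0,4,4,2,3,1,2,0

  [0] y  {0,1}  => 0  start
  [1] x  {2,3}  => 2  0->2 ok
  [2] y  {0,1}  => 1  2->1 ok
  [3] x  {2,3}  => 2  1->2 ok
  [4] x  {2,3}  => 2  2->2 ok
  [5] y  {0,1}  => 0  2->0 ok
  [6] z  {4}  => 4  0->4 ok
  [7] z  {4}  => 4  4->4 ok
  [8] x  {2,3}  => 2  4->2 ok
  [9] x  {2,3}  => 3  2->3 ok
  [10] y  {0,1}  => 1  3->1 ok
  [11] x  {2,3}  => 2  1->2 ok
  [12] y  {0,1}  => 0  2->0 ok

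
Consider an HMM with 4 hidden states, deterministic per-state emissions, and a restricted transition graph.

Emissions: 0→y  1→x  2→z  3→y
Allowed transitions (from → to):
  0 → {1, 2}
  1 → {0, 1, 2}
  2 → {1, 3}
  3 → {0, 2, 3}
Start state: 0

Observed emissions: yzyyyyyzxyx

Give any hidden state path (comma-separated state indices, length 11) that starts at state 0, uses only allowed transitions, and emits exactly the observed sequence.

  0: obs=y cand={0,3} pick 0 [start]
  1: obs=z cand={2} pick 2 [0->2 ok]
  2: obs=y cand={0,3} pick 3 [2->3 ok]
  3: obs=y cand={0,3} pick 3 [3->3 ok]
  4: obs=y cand={0,3} pick 3 [3->3 ok]
  5: obs=y cand={0,3} pick 3 [3->3 ok]
  6: obs=y cand={0,3} pick 0 [3->0 ok]
  7: obs=z cand={2} pick 2 [0->2 ok]
  8: obs=x cand={1} pick 1 [2->1 ok]
  9: obs=y cand={0,3} pick 0 [1->0 ok]
  10: obs=x cand={1} pick 1 [0->1 ok]

0,2,3,3,3,3,0,2,1,0,1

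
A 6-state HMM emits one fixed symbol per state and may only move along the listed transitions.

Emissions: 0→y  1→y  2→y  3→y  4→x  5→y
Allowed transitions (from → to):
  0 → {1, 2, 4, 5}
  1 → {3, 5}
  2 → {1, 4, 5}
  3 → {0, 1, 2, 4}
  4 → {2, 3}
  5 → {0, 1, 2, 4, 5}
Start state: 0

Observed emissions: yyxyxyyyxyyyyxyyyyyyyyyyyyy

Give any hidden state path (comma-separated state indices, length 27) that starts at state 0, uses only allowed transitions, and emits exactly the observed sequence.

  [0] y  {0,1,2,3,5}  => 0  start
  [1] y  {0,1,2,3,5}  => 2  0->2 ok
  [2] x  {4}  => 4  2->4 ok
  [3] y  {0,1,2,3,5}  => 2  4->2 ok
  [4] x  {4}  => 4  2->4 ok
  [5] y  {0,1,2,3,5}  => 3  4->3 ok
  [6] y  {0,1,2,3,5}  => 0  3->0 ok
  [7] y  {0,1,2,3,5}  => 2  0->2 ok
  [8] x  {4}  => 4  2->4 ok
  [9] y  {0,1,2,3,5}  => 3  4->3 ok
  [10] y  {0,1,2,3,5}  => 2  3->2 ok
  [11] y  {0,1,2,3,5}  => 5  2->5 ok
  [12] y  {0,1,2,3,5}  => 2  5->2 ok
  [13] x  {4}  => 4  2->4 ok
  [14] y  {0,1,2,3,5}  => 3  4->3 ok
  [15] y  {0,1,2,3,5}  => 1  3->1 ok
  [16] y  {0,1,2,3,5}  => 5  1->5 ok
  [17] y  {0,1,2,3,5}  => 1  5->1 ok
  [18] y  {0,1,2,3,5}  => 5  1->5 ok
  [19] y  {0,1,2,3,5}  => 1  5->1 ok
  [20] y  {0,1,2,3,5}  => 5  1->5 ok
  [21] y  {0,1,2,3,5}  => 0  5->0 ok
  [22] y  {0,1,2,3,5}  => 5  0->5 ok
  [23] y  {0,1,2,3,5}  => 5  5->5 ok
  [24] y  {0,1,2,3,5}  => 1  5->1 ok
  [25] y  {0,1,2,3,5}  => 5  1->5 ok
  [26] y  {0,1,2,3,5}  => 1  5->1 ok

0,2,4,2,4,3,0,2,4,3,2,5,2,4,3,1,5,1,5,1,5,0,5,5,1,5,1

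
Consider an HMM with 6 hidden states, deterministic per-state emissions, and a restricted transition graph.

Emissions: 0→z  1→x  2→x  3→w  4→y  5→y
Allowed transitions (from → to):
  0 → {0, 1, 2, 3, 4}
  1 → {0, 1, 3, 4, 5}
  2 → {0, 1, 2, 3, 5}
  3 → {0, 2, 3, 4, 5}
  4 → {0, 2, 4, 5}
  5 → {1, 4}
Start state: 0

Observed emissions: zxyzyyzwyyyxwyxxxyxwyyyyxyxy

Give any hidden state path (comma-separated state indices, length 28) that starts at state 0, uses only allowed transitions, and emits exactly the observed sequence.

0,1,4,0,4,4,0,3,4,4,5,1,3,5,1,1,1,5,1,3,4,5,4,4,2,5,1,5

  0: obs=z cand={0} pick 0 [start]
  1: obs=x cand={1,2} pick 1 [0->1 ok]
  2: obs=y cand={4,5} pick 4 [1->4 ok]
  3: obs=z cand={0} pick 0 [4->0 ok]
  4: obs=y cand={4,5} pick 4 [0->4 ok]
  5: obs=y cand={4,5} pick 4 [4->4 ok]
  6: obs=z cand={0} pick 0 [4->0 ok]
  7: obs=w cand={3} pick 3 [0->3 ok]
  8: obs=y cand={4,5} pick 4 [3->4 ok]
  9: obs=y cand={4,5} pick 4 [4->4 ok]
  10: obs=y cand={4,5} pick 5 [4->5 ok]
  11: obs=x cand={1,2} pick 1 [5->1 ok]
  12: obs=w cand={3} pick 3 [1->3 ok]
  13: obs=y cand={4,5} pick 5 [3->5 ok]
  14: obs=x cand={1,2} pick 1 [5->1 ok]
  15: obs=x cand={1,2} pick 1 [1->1 ok]
  16: obs=x cand={1,2} pick 1 [1->1 ok]
  17: obs=y cand={4,5} pick 5 [1->5 ok]
  18: obs=x cand={1,2} pick 1 [5->1 ok]
  19: obs=w cand={3} pick 3 [1->3 ok]
  20: obs=y cand={4,5} pick 4 [3->4 ok]
  21: obs=y cand={4,5} pick 5 [4->5 ok]
  22: obs=y cand={4,5} pick 4 [5->4 ok]
  23: obs=y cand={4,5} pick 4 [4->4 ok]
  24: obs=x cand={1,2} pick 2 [4->2 ok]
  25: obs=y cand={4,5} pick 5 [2->5 ok]
  26: obs=x cand={1,2} pick 1 [5->1 ok]
  27: obs=y cand={4,5} pick 5 [1->5 ok]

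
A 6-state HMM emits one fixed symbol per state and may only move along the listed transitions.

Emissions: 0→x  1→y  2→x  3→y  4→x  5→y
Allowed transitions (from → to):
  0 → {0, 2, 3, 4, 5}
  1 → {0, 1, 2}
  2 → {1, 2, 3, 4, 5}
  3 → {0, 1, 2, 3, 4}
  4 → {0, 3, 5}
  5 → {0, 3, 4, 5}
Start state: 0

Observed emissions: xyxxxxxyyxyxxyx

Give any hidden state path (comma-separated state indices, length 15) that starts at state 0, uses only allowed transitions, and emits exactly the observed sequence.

  0: obs=x cand={0,2,4} pick 0 [start]
  1: obs=y cand={1,3,5} pick 5 [0->5 ok]
  2: obs=x cand={0,2,4} pick 0 [5->0 ok]
  3: obs=x cand={0,2,4} pick 4 [0->4 ok]
  4: obs=x cand={0,2,4} pick 0 [4->0 ok]
  5: obs=x cand={0,2,4} pick 0 [0->0 ok]
  6: obs=x cand={0,2,4} pick 0 [0->0 ok]
  7: obs=y cand={1,3,5} pick 3 [0->3 ok]
  8: obs=y cand={1,3,5} pick 1 [3->1 ok]
  9: obs=x cand={0,2,4} pick 0 [1->0 ok]
  10: obs=y cand={1,3,5} pick 3 [0->3 ok]
  11: obs=x cand={0,2,4} pick 4 [3->4 ok]
  12: obs=x cand={0,2,4} pick 0 [4->0 ok]
  13: obs=y cand={1,3,5} pick 3 [0->3 ok]
  14: obs=x cand={0,2,4} pick 4 [3->4 ok]

0,5,0,4,0,0,0,3,1,0,3,4,0,3,4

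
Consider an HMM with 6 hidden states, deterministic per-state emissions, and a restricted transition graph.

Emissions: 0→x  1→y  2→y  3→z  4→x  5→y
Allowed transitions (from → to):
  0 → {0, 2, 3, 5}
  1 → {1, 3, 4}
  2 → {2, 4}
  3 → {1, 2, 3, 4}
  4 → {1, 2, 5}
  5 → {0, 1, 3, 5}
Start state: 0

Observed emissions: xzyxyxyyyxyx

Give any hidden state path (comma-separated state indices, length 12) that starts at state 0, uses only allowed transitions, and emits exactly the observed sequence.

0,3,2,4,1,4,5,5,1,4,5,0

  t0 'x' -> {0,4}, take 0 (start)
  t1 'z' -> {3}, take 3 (0->3 ok)
  t2 'y' -> {1,2,5}, take 2 (3->2 ok)
  t3 'x' -> {0,4}, take 4 (2->4 ok)
  t4 'y' -> {1,2,5}, take 1 (4->1 ok)
  t5 'x' -> {0,4}, take 4 (1->4 ok)
  t6 'y' -> {1,2,5}, take 5 (4->5 ok)
  t7 'y' -> {1,2,5}, take 5 (5->5 ok)
  t8 'y' -> {1,2,5}, take 1 (5->1 ok)
  t9 'x' -> {0,4}, take 4 (1->4 ok)
  t10 'y' -> {1,2,5}, take 5 (4->5 ok)
  t11 'x' -> {0,4}, take 0 (5->0 ok)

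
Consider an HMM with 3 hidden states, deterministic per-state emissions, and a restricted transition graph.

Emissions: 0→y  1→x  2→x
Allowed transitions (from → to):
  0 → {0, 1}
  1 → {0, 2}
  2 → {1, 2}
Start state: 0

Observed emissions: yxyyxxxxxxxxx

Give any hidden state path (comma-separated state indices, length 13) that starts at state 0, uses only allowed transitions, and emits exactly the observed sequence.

  0: obs=y cand={0} pick 0 [start]
  1: obs=x cand={1,2} pick 1 [0->1 ok]
  2: obs=y cand={0} pick 0 [1->0 ok]
  3: obs=y cand={0} pick 0 [0->0 ok]
  4: obs=x cand={1,2} pick 1 [0->1 ok]
  5: obs=x cand={1,2} pick 2 [1->2 ok]
  6: obs=x cand={1,2} pick 2 [2->2 ok]
  7: obs=x cand={1,2} pick 1 [2->1 ok]
  8: obs=x cand={1,2} pick 2 [1->2 ok]
  9: obs=x cand={1,2} pick 2 [2->2 ok]
  10: obs=x cand={1,2} pick 1 [2->1 ok]
  11: obs=x cand={1,2} pick 2 [1->2 ok]
  12: obs=x cand={1,2} pick 2 [2->2 ok]

0,1,0,0,1,2,2,1,2,2,1,2,2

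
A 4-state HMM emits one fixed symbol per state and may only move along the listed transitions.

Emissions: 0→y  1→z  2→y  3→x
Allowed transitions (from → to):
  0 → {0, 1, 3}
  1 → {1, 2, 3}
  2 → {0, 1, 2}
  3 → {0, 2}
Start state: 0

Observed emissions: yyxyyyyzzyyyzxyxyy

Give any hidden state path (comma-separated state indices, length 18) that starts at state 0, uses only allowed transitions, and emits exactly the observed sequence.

0,0,3,2,2,0,0,1,1,2,2,0,1,3,0,3,2,0

  pos 0: y in {0,2}, choose 0; start
  pos 1: y in {0,2}, choose 0; 0->0 ok
  pos 2: x in {3}, choose 3; 0->3 ok
  pos 3: y in {0,2}, choose 2; 3->2 ok
  pos 4: y in {0,2}, choose 2; 2->2 ok
  pos 5: y in {0,2}, choose 0; 2->0 ok
  pos 6: y in {0,2}, choose 0; 0->0 ok
  pos 7: z in {1}, choose 1; 0->1 ok
  pos 8: z in {1}, choose 1; 1->1 ok
  pos 9: y in {0,2}, choose 2; 1->2 ok
  pos 10: y in {0,2}, choose 2; 2->2 ok
  pos 11: y in {0,2}, choose 0; 2->0 ok
  pos 12: z in {1}, choose 1; 0->1 ok
  pos 13: x in {3}, choose 3; 1->3 ok
  pos 14: y in {0,2}, choose 0; 3->0 ok
  pos 15: x in {3}, choose 3; 0->3 ok
  pos 16: y in {0,2}, choose 2; 3->2 ok
  pos 17: y in {0,2}, choose 0; 2->0 ok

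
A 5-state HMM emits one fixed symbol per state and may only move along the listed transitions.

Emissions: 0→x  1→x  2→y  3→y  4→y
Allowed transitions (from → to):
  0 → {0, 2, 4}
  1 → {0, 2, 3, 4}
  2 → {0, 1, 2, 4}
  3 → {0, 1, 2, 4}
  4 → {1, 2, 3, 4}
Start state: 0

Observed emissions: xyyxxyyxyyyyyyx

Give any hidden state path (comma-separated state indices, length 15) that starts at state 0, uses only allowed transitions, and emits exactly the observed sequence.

0,4,2,1,0,2,4,1,4,4,2,4,2,2,0

  [0] x  {0,1}  => 0  start
  [1] y  {2,3,4}  => 4  0->4 ok
  [2] y  {2,3,4}  => 2  4->2 ok
  [3] x  {0,1}  => 1  2->1 ok
  [4] x  {0,1}  => 0  1->0 ok
  [5] y  {2,3,4}  => 2  0->2 ok
  [6] y  {2,3,4}  => 4  2->4 ok
  [7] x  {0,1}  => 1  4->1 ok
  [8] y  {2,3,4}  => 4  1->4 ok
  [9] y  {2,3,4}  => 4  4->4 ok
  [10] y  {2,3,4}  => 2  4->2 ok
  [11] y  {2,3,4}  => 4  2->4 ok
  [12] y  {2,3,4}  => 2  4->2 ok
  [13] y  {2,3,4}  => 2  2->2 ok
  [14] x  {0,1}  => 0  2->0 ok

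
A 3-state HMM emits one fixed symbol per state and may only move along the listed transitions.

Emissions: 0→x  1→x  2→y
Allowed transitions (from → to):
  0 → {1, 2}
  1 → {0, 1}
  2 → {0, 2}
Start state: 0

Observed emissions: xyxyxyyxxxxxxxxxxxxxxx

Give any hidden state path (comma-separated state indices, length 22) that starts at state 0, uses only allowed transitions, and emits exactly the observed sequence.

0,2,0,2,0,2,2,0,1,1,1,0,1,1,1,1,0,1,0,1,1,0

  0: obs=x cand={0,1} pick 0 [start]
  1: obs=y cand={2} pick 2 [0->2 ok]
  2: obs=x cand={0,1} pick 0 [2->0 ok]
  3: obs=y cand={2} pick 2 [0->2 ok]
  4: obs=x cand={0,1} pick 0 [2->0 ok]
  5: obs=y cand={2} pick 2 [0->2 ok]
  6: obs=y cand={2} pick 2 [2->2 ok]
  7: obs=x cand={0,1} pick 0 [2->0 ok]
  8: obs=x cand={0,1} pick 1 [0->1 ok]
  9: obs=x cand={0,1} pick 1 [1->1 ok]
  10: obs=x cand={0,1} pick 1 [1->1 ok]
  11: obs=x cand={0,1} pick 0 [1->0 ok]
  12: obs=x cand={0,1} pick 1 [0->1 ok]
  13: obs=x cand={0,1} pick 1 [1->1 ok]
  14: obs=x cand={0,1} pick 1 [1->1 ok]
  15: obs=x cand={0,1} pick 1 [1->1 ok]
  16: obs=x cand={0,1} pick 0 [1->0 ok]
  17: obs=x cand={0,1} pick 1 [0->1 ok]
  18: obs=x cand={0,1} pick 0 [1->0 ok]
  19: obs=x cand={0,1} pick 1 [0->1 ok]
  20: obs=x cand={0,1} pick 1 [1->1 ok]
  21: obs=x cand={0,1} pick 0 [1->0 ok]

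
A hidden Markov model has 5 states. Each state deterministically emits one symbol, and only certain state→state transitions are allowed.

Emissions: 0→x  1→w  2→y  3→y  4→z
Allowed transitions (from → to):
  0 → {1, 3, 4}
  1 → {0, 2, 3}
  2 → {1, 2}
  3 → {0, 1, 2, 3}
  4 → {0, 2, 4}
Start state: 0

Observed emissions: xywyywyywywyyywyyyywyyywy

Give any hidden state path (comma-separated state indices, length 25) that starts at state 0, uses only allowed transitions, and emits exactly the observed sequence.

  [0] x  {0}  => 0  start
  [1] y  {2,3}  => 3  0->3 ok
  [2] w  {1}  => 1  3->1 ok
  [3] y  {2,3}  => 2  1->2 ok
  [4] y  {2,3}  => 2  2->2 ok
  [5] w  {1}  => 1  2->1 ok
  [6] y  {2,3}  => 2  1->2 ok
  [7] y  {2,3}  => 2  2->2 ok
  [8] w  {1}  => 1  2->1 ok
  [9] y  {2,3}  => 2  1->2 ok
  [10] w  {1}  => 1  2->1 ok
  [11] y  {2,3}  => 2  1->2 ok
  [12] y  {2,3}  => 2  2->2 ok
  [13] y  {2,3}  => 2  2->2 ok
  [14] w  {1}  => 1  2->1 ok
  [15] y  {2,3}  => 3  1->3 ok
  [16] y  {2,3}  => 3  3->3 ok
  [17] y  {2,3}  => 2  3->2 ok
  [18] y  {2,3}  => 2  2->2 ok
  [19] w  {1}  => 1  2->1 ok
  [20] y  {2,3}  => 3  1->3 ok
  [21] y  {2,3}  => 3  3->3 ok
  [22] y  {2,3}  => 3  3->3 ok
  [23] w  {1}  => 1  3->1 ok
  [24] y  {2,3}  => 2  1->2 ok

0,3,1,2,2,1,2,2,1,2,1,2,2,2,1,3,3,2,2,1,3,3,3,1,2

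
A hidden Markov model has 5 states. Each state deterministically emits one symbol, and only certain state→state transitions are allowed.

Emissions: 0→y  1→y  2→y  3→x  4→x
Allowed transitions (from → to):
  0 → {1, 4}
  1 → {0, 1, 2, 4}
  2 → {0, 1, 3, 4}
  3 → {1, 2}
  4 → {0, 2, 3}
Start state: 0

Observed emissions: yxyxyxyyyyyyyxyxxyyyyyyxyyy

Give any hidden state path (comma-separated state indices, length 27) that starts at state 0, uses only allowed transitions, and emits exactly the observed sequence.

  [0] y  {0,1,2}  => 0  start
  [1] x  {3,4}  => 4  0->4 ok
  [2] y  {0,1,2}  => 2  4->2 ok
  [3] x  {3,4}  => 4  2->4 ok
  [4] y  {0,1,2}  => 2  4->2 ok
  [5] x  {3,4}  => 4  2->4 ok
  [6] y  {0,1,2}  => 2  4->2 ok
  [7] y  {0,1,2}  => 1  2->1 ok
  [8] y  {0,1,2}  => 0  1->0 ok
  [9] y  {0,1,2}  => 1  0->1 ok
  [10] y  {0,1,2}  => 2  1->2 ok
  [11] y  {0,1,2}  => 1  2->1 ok
  [12] y  {0,1,2}  => 0  1->0 ok
  [13] x  {3,4}  => 4  0->4 ok
  [14] y  {0,1,2}  => 0  4->0 ok
  [15] x  {3,4}  => 4  0->4 ok
  [16] x  {3,4}  => 3  4->3 ok
  [17] y  {0,1,2}  => 1  3->1 ok
  [18] y  {0,1,2}  => 0  1->0 ok
  [19] y  {0,1,2}  => 1  0->1 ok
  [20] y  {0,1,2}  => 0  1->0 ok
  [21] y  {0,1,2}  => 1  0->1 ok
  [22] y  {0,1,2}  => 1  1->1 ok
  [23] x  {3,4}  => 4  1->4 ok
  [24] y  {0,1,2}  => 0  4->0 ok
  [25] y  {0,1,2}  => 1  0->1 ok
  [26] y  {0,1,2}  => 1  1->1 ok

0,4,2,4,2,4,2,1,0,1,2,1,0,4,0,4,3,1,0,1,0,1,1,4,0,1,1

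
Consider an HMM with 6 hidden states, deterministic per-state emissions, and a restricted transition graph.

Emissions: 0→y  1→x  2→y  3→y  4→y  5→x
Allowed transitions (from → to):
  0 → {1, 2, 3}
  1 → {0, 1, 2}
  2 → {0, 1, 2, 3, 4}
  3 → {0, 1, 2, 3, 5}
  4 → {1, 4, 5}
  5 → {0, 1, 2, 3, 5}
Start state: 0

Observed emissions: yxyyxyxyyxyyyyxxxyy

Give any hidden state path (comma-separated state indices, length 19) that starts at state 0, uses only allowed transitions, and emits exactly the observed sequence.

  t0 'y' -> {0,2,3,4}, take 0 (start)
  t1 'x' -> {1,5}, take 1 (0->1 ok)
  t2 'y' -> {0,2,3,4}, take 0 (1->0 ok)
  t3 'y' -> {0,2,3,4}, take 3 (0->3 ok)
  t4 'x' -> {1,5}, take 1 (3->1 ok)
  t5 'y' -> {0,2,3,4}, take 0 (1->0 ok)
  t6 'x' -> {1,5}, take 1 (0->1 ok)
  t7 'y' -> {0,2,3,4}, take 2 (1->2 ok)
  t8 'y' -> {0,2,3,4}, take 0 (2->0 ok)
  t9 'x' -> {1,5}, take 1 (0->1 ok)
  t10 'y' -> {0,2,3,4}, take 2 (1->2 ok)
  t11 'y' -> {0,2,3,4}, take 0 (2->0 ok)
  t12 'y' -> {0,2,3,4}, take 2 (0->2 ok)
  t13 'y' -> {0,2,3,4}, take 4 (2->4 ok)
  t14 'x' -> {1,5}, take 1 (4->1 ok)
  t15 'x' -> {1,5}, take 1 (1->1 ok)
  t16 'x' -> {1,5}, take 1 (1->1 ok)
  t17 'y' -> {0,2,3,4}, take 2 (1->2 ok)
  t18 'y' -> {0,2,3,4}, take 2 (2->2 ok)

0,1,0,3,1,0,1,2,0,1,2,0,2,4,1,1,1,2,2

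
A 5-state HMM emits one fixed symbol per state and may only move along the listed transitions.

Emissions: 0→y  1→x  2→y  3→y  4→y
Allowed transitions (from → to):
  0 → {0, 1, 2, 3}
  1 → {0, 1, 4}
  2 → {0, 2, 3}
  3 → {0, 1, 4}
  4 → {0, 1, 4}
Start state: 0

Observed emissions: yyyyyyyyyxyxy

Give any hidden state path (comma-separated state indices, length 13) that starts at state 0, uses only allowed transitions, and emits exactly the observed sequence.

  pos 0: y in {0,2,3,4}, choose 0; start
  pos 1: y in {0,2,3,4}, choose 0; 0->0 ok
  pos 2: y in {0,2,3,4}, choose 2; 0->2 ok
  pos 3: y in {0,2,3,4}, choose 0; 2->0 ok
  pos 4: y in {0,2,3,4}, choose 3; 0->3 ok
  pos 5: y in {0,2,3,4}, choose 4; 3->4 ok
  pos 6: y in {0,2,3,4}, choose 0; 4->0 ok
  pos 7: y in {0,2,3,4}, choose 3; 0->3 ok
  pos 8: y in {0,2,3,4}, choose 0; 3->0 ok
  pos 9: x in {1}, choose 1; 0->1 ok
  pos 10: y in {0,2,3,4}, choose 0; 1->0 ok
  pos 11: x in {1}, choose 1; 0->1 ok
  pos 12: y in {0,2,3,4}, choose 4; 1->4 ok

0,0,2,0,3,4,0,3,0,1,0,1,4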